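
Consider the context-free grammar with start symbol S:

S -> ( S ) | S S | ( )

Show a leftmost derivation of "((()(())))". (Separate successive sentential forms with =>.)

S=>(S)=>((S))=>((SS))=>((()S))=>((()(S)))=>((()(())))

S => (S)   [S -> ( S )]
(S) => ((S))   [S -> ( S )]
((S)) => ((SS))   [S -> S S]
((SS)) => ((()S))   [S -> ( )]
((()S)) => ((()(S)))   [S -> ( S )]
((()(S))) => ((()(())))   [S -> ( )]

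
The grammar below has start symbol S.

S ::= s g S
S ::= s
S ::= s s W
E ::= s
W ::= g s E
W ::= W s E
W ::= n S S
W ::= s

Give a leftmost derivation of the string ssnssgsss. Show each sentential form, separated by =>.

S => ssW => ssnSS => ssnssWS => ssnssgsES => ssnssgssS => ssnssgsss

S => ssW   [S ::= s s W]
ssW => ssnSS   [W ::= n S S]
ssnSS => ssnssWS   [S ::= s s W]
ssnssWS => ssnssgsES   [W ::= g s E]
ssnssgsES => ssnssgssS   [E ::= s]
ssnssgssS => ssnssgsss   [S ::= s]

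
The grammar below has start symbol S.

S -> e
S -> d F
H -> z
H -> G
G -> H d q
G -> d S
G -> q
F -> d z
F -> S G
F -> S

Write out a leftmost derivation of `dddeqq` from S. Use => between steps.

S=>dF=>dSG=>ddFG=>ddSGG=>dddFGG=>dddSGG=>dddeGG=>dddeqG=>dddeqq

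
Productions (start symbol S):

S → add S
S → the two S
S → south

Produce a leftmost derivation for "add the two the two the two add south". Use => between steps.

S => add S   [S → add S]
add S => add the two S   [S → the two S]
add the two S => add the two the two S   [S → the two S]
add the two the two S => add the two the two the two S   [S → the two S]
add the two the two the two S => add the two the two the two add S   [S → add S]
add the two the two the two add S => add the two the two the two add south   [S → south]

S => add S => add the two S => add the two the two S => add the two the two the two S => add the two the two the two add S => add the two the two the two add south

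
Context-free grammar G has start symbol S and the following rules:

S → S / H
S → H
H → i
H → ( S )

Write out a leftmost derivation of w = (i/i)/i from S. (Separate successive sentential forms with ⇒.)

S ⇒ S/H   [S → S / H]
S/H ⇒ H/H   [S → H]
H/H ⇒ (S)/H   [H → ( S )]
(S)/H ⇒ (S/H)/H   [S → S / H]
(S/H)/H ⇒ (H/H)/H   [S → H]
(H/H)/H ⇒ (i/H)/H   [H → i]
(i/H)/H ⇒ (i/i)/H   [H → i]
(i/i)/H ⇒ (i/i)/i   [H → i]

S ⇒ S/H ⇒ H/H ⇒ (S)/H ⇒ (S/H)/H ⇒ (H/H)/H ⇒ (i/H)/H ⇒ (i/i)/H ⇒ (i/i)/i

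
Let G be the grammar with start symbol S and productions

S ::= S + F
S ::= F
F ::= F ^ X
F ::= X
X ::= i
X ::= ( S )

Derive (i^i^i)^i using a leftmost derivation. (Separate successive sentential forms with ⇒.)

S⇒F⇒F^X⇒X^X⇒(S)^X⇒(F)^X⇒(F^X)^X⇒(F^X^X)^X⇒(X^X^X)^X⇒(i^X^X)^X⇒(i^i^X)^X⇒(i^i^i)^X⇒(i^i^i)^i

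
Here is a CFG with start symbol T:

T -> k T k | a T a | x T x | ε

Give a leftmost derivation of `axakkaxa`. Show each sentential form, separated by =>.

T => aTa   [T -> a T a]
aTa => axTxa   [T -> x T x]
axTxa => axaTaxa   [T -> a T a]
axaTaxa => axakTkaxa   [T -> k T k]
axakTkaxa => axakkaxa   [T -> ε]

T => aTa => axTxa => axaTaxa => axakTkaxa => axakkaxa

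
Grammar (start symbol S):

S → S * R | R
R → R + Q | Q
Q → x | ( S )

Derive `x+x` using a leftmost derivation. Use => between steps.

S=>R=>R+Q=>Q+Q=>x+Q=>x+x

S => R   [S → R]
R => R+Q   [R → R + Q]
R+Q => Q+Q   [R → Q]
Q+Q => x+Q   [Q → x]
x+Q => x+x   [Q → x]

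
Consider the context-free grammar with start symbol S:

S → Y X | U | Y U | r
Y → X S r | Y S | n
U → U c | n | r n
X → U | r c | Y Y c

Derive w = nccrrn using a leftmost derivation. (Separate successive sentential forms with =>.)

S => YX   [S → Y X]
YX => XSrX   [Y → X S r]
XSrX => USrX   [X → U]
USrX => UcSrX   [U → U c]
UcSrX => UccSrX   [U → U c]
UccSrX => nccSrX   [U → n]
nccSrX => nccrrX   [S → r]
nccrrX => nccrrU   [X → U]
nccrrU => nccrrn   [U → n]

S => YX => XSrX => USrX => UcSrX => UccSrX => nccSrX => nccrrX => nccrrU => nccrrn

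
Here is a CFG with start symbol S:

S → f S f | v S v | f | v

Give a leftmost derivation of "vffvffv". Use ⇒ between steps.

S ⇒ vSv   [S → v S v]
vSv ⇒ vfSfv   [S → f S f]
vfSfv ⇒ vffSffv   [S → f S f]
vffSffv ⇒ vffvffv   [S → v]

S⇒vSv⇒vfSfv⇒vffSffv⇒vffvffv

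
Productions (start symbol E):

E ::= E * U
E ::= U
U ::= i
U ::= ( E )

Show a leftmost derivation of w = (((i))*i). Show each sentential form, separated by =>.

E => U   [E ::= U]
U => (E)   [U ::= ( E )]
(E) => (E*U)   [E ::= E * U]
(E*U) => (U*U)   [E ::= U]
(U*U) => ((E)*U)   [U ::= ( E )]
((E)*U) => ((U)*U)   [E ::= U]
((U)*U) => (((E))*U)   [U ::= ( E )]
(((E))*U) => (((U))*U)   [E ::= U]
(((U))*U) => (((i))*U)   [U ::= i]
(((i))*U) => (((i))*i)   [U ::= i]

E => U => (E) => (E*U) => (U*U) => ((E)*U) => ((U)*U) => (((E))*U) => (((U))*U) => (((i))*U) => (((i))*i)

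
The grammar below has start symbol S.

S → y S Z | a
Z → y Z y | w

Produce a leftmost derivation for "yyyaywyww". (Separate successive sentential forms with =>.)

S => ySZ   [S → y S Z]
ySZ => yySZZ   [S → y S Z]
yySZZ => yyySZZZ   [S → y S Z]
yyySZZZ => yyyaZZZ   [S → a]
yyyaZZZ => yyyayZyZZ   [Z → y Z y]
yyyayZyZZ => yyyaywyZZ   [Z → w]
yyyaywyZZ => yyyaywywZ   [Z → w]
yyyaywywZ => yyyaywyww   [Z → w]

S => ySZ => yySZZ => yyySZZZ => yyyaZZZ => yyyayZyZZ => yyyaywyZZ => yyyaywywZ => yyyaywyww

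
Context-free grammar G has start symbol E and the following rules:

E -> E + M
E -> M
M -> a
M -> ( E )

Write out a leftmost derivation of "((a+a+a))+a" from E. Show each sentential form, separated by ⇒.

E⇒E+M⇒M+M⇒(E)+M⇒(M)+M⇒((E))+M⇒((E+M))+M⇒((E+M+M))+M⇒((M+M+M))+M⇒((a+M+M))+M⇒((a+a+M))+M⇒((a+a+a))+M⇒((a+a+a))+a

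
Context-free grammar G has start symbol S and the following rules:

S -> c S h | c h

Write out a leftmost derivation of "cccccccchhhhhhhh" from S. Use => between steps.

S => cSh   [S -> c S h]
cSh => ccShh   [S -> c S h]
ccShh => cccShhh   [S -> c S h]
cccShhh => ccccShhhh   [S -> c S h]
ccccShhhh => cccccShhhhh   [S -> c S h]
cccccShhhhh => ccccccShhhhhh   [S -> c S h]
ccccccShhhhhh => cccccccShhhhhhh   [S -> c S h]
cccccccShhhhhhh => cccccccchhhhhhhh   [S -> c h]

S => cSh => ccShh => cccShhh => ccccShhhh => cccccShhhhh => ccccccShhhhhh => cccccccShhhhhhh => cccccccchhhhhhhh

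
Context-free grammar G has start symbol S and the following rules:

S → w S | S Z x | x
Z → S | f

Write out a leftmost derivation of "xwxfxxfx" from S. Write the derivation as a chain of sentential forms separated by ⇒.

S⇒SZx⇒SZxZx⇒xZxZx⇒xSxZx⇒xSZxxZx⇒xwSZxxZx⇒xwxZxxZx⇒xwxfxxZx⇒xwxfxxfx

S ⇒ SZx   [S → S Z x]
SZx ⇒ SZxZx   [S → S Z x]
SZxZx ⇒ xZxZx   [S → x]
xZxZx ⇒ xSxZx   [Z → S]
xSxZx ⇒ xSZxxZx   [S → S Z x]
xSZxxZx ⇒ xwSZxxZx   [S → w S]
xwSZxxZx ⇒ xwxZxxZx   [S → x]
xwxZxxZx ⇒ xwxfxxZx   [Z → f]
xwxfxxZx ⇒ xwxfxxfx   [Z → f]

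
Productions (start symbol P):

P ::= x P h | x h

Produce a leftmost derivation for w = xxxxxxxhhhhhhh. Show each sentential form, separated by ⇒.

P ⇒ xPh ⇒ xxPhh ⇒ xxxPhhh ⇒ xxxxPhhhh ⇒ xxxxxPhhhhh ⇒ xxxxxxPhhhhhh ⇒ xxxxxxxhhhhhhh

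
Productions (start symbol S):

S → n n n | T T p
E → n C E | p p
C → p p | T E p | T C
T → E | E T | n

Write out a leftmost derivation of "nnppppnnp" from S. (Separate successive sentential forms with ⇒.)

S ⇒ TTp ⇒ ETTp ⇒ nCETTp ⇒ nTCETTp ⇒ nnCETTp ⇒ nnppETTp ⇒ nnppppTTp ⇒ nnppppnTp ⇒ nnppppnnp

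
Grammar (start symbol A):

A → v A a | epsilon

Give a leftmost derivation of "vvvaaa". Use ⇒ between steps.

A ⇒ vAa ⇒ vvAaa ⇒ vvvAaaa ⇒ vvvaaa

A ⇒ vAa   [A → v A a]
vAa ⇒ vvAaa   [A → v A a]
vvAaa ⇒ vvvAaaa   [A → v A a]
vvvAaaa ⇒ vvvaaa   [A → epsilon]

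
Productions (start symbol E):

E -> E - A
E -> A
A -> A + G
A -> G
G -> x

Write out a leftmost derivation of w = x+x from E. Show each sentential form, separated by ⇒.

E⇒A⇒A+G⇒G+G⇒x+G⇒x+x

E ⇒ A   [E -> A]
A ⇒ A+G   [A -> A + G]
A+G ⇒ G+G   [A -> G]
G+G ⇒ x+G   [G -> x]
x+G ⇒ x+x   [G -> x]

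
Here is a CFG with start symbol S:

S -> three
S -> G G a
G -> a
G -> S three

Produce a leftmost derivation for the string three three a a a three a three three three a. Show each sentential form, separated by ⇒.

S ⇒ G G a ⇒ S three G a ⇒ G G a three G a ⇒ S three G a three G a ⇒ three three G a three G a ⇒ three three S three a three G a ⇒ three three G G a three a three G a ⇒ three three a G a three a three G a ⇒ three three a a a three a three G a ⇒ three three a a a three a three S three a ⇒ three three a a a three a three three three a

S ⇒ G G a   [S -> G G a]
G G a ⇒ S three G a   [G -> S three]
S three G a ⇒ G G a three G a   [S -> G G a]
G G a three G a ⇒ S three G a three G a   [G -> S three]
S three G a three G a ⇒ three three G a three G a   [S -> three]
three three G a three G a ⇒ three three S three a three G a   [G -> S three]
three three S three a three G a ⇒ three three G G a three a three G a   [S -> G G a]
three three G G a three a three G a ⇒ three three a G a three a three G a   [G -> a]
three three a G a three a three G a ⇒ three three a a a three a three G a   [G -> a]
three three a a a three a three G a ⇒ three three a a a three a three S three a   [G -> S three]
three three a a a three a three S three a ⇒ three three a a a three a three three three a   [S -> three]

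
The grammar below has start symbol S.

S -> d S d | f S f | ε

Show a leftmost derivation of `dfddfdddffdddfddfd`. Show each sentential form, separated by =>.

S => dSd   [S -> d S d]
dSd => dfSfd   [S -> f S f]
dfSfd => dfdSdfd   [S -> d S d]
dfdSdfd => dfddSddfd   [S -> d S d]
dfddSddfd => dfddfSfddfd   [S -> f S f]
dfddfSfddfd => dfddfdSdfddfd   [S -> d S d]
dfddfdSdfddfd => dfddfddSddfddfd   [S -> d S d]
dfddfddSddfddfd => dfddfdddSdddfddfd   [S -> d S d]
dfddfdddSdddfddfd => dfddfdddfSfdddfddfd   [S -> f S f]
dfddfdddfSfdddfddfd => dfddfdddffdddfddfd   [S -> ε]

S => dSd => dfSfd => dfdSdfd => dfddSddfd => dfddfSfddfd => dfddfdSdfddfd => dfddfddSddfddfd => dfddfdddSdddfddfd => dfddfdddfSfdddfddfd => dfddfdddffdddfddfd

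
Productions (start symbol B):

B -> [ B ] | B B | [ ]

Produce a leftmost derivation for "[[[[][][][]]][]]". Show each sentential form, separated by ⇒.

B ⇒ [B] ⇒ [BB] ⇒ [[B]B] ⇒ [[[B]]B] ⇒ [[[BB]]B] ⇒ [[[BBB]]B] ⇒ [[[BBBB]]B] ⇒ [[[[]BBB]]B] ⇒ [[[[][]BB]]B] ⇒ [[[[][][]B]]B] ⇒ [[[[][][][]]]B] ⇒ [[[[][][][]]][]]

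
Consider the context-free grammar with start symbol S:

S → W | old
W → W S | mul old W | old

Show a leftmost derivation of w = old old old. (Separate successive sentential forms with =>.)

S => W   [S → W]
W => W S   [W → W S]
W S => W S S   [W → W S]
W S S => old S S   [W → old]
old S S => old old S   [S → old]
old old S => old old old   [S → old]

S => W => W S => W S S => old S S => old old S => old old old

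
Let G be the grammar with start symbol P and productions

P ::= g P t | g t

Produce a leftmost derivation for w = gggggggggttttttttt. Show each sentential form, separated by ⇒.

P ⇒ gPt   [P ::= g P t]
gPt ⇒ ggPtt   [P ::= g P t]
ggPtt ⇒ gggPttt   [P ::= g P t]
gggPttt ⇒ ggggPtttt   [P ::= g P t]
ggggPtttt ⇒ gggggPttttt   [P ::= g P t]
gggggPttttt ⇒ ggggggPtttttt   [P ::= g P t]
ggggggPtttttt ⇒ gggggggPttttttt   [P ::= g P t]
gggggggPttttttt ⇒ ggggggggPtttttttt   [P ::= g P t]
ggggggggPtttttttt ⇒ gggggggggttttttttt   [P ::= g t]

P⇒gPt⇒ggPtt⇒gggPttt⇒ggggPtttt⇒gggggPttttt⇒ggggggPtttttt⇒gggggggPttttttt⇒ggggggggPtttttttt⇒gggggggggttttttttt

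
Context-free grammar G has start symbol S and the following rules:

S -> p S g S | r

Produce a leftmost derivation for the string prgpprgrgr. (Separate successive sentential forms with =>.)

S=>pSgS=>prgS=>prgpSgS=>prgppSgSgS=>prgpprgSgS=>prgpprgrgS=>prgpprgrgr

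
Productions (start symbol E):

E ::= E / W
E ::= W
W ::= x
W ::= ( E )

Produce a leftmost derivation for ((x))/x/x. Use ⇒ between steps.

E ⇒ E/W ⇒ E/W/W ⇒ W/W/W ⇒ (E)/W/W ⇒ (W)/W/W ⇒ ((E))/W/W ⇒ ((W))/W/W ⇒ ((x))/W/W ⇒ ((x))/x/W ⇒ ((x))/x/x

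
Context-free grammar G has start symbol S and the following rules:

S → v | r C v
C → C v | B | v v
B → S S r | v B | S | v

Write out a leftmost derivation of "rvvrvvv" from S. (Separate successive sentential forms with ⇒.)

S⇒rCv⇒rCvv⇒rCvvv⇒rBvvv⇒rSSrvvv⇒rvSrvvv⇒rvvrvvv

S ⇒ rCv   [S → r C v]
rCv ⇒ rCvv   [C → C v]
rCvv ⇒ rCvvv   [C → C v]
rCvvv ⇒ rBvvv   [C → B]
rBvvv ⇒ rSSrvvv   [B → S S r]
rSSrvvv ⇒ rvSrvvv   [S → v]
rvSrvvv ⇒ rvvrvvv   [S → v]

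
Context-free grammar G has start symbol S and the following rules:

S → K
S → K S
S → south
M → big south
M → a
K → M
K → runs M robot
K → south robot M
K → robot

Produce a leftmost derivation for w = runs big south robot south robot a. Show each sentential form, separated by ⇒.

S ⇒ K S   [S → K S]
K S ⇒ runs M robot S   [K → runs M robot]
runs M robot S ⇒ runs big south robot S   [M → big south]
runs big south robot S ⇒ runs big south robot K   [S → K]
runs big south robot K ⇒ runs big south robot south robot M   [K → south robot M]
runs big south robot south robot M ⇒ runs big south robot south robot a   [M → a]

S ⇒ K S ⇒ runs M robot S ⇒ runs big south robot S ⇒ runs big south robot K ⇒ runs big south robot south robot M ⇒ runs big south robot south robot a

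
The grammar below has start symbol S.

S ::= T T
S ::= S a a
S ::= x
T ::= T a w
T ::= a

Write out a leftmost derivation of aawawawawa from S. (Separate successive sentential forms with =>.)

S => TT   [S ::= T T]
TT => TawT   [T ::= T a w]
TawT => TawawT   [T ::= T a w]
TawawT => TawawawT   [T ::= T a w]
TawawawT => TawawawawT   [T ::= T a w]
TawawawawT => aawawawawT   [T ::= a]
aawawawawT => aawawawawa   [T ::= a]

S => TT => TawT => TawawT => TawawawT => TawawawawT => aawawawawT => aawawawawa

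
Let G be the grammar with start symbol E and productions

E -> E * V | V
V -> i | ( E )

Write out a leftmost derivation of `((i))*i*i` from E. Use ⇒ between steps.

E ⇒ E*V ⇒ E*V*V ⇒ V*V*V ⇒ (E)*V*V ⇒ (V)*V*V ⇒ ((E))*V*V ⇒ ((V))*V*V ⇒ ((i))*V*V ⇒ ((i))*i*V ⇒ ((i))*i*i

E ⇒ E*V   [E -> E * V]
E*V ⇒ E*V*V   [E -> E * V]
E*V*V ⇒ V*V*V   [E -> V]
V*V*V ⇒ (E)*V*V   [V -> ( E )]
(E)*V*V ⇒ (V)*V*V   [E -> V]
(V)*V*V ⇒ ((E))*V*V   [V -> ( E )]
((E))*V*V ⇒ ((V))*V*V   [E -> V]
((V))*V*V ⇒ ((i))*V*V   [V -> i]
((i))*V*V ⇒ ((i))*i*V   [V -> i]
((i))*i*V ⇒ ((i))*i*i   [V -> i]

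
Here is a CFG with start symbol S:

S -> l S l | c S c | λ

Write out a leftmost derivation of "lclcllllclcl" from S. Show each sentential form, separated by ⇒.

S ⇒ lSl ⇒ lcScl ⇒ lclSlcl ⇒ lclcSclcl ⇒ lclclSlclcl ⇒ lclcllSllclcl ⇒ lclcllllclcl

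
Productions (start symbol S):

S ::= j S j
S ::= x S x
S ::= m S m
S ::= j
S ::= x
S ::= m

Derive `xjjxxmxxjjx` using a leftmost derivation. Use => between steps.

S => xSx => xjSjx => xjjSjjx => xjjxSxjjx => xjjxxSxxjjx => xjjxxmxxjjx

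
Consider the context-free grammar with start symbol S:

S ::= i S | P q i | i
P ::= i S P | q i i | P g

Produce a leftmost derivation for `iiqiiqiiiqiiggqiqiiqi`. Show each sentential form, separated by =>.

S => Pqi   [S ::= P q i]
Pqi => iSPqi   [P ::= i S P]
iSPqi => iPqiPqi   [S ::= P q i]
iPqiPqi => iiSPqiPqi   [P ::= i S P]
iiSPqiPqi => iiPqiPqiPqi   [S ::= P q i]
iiPqiPqiPqi => iiqiiqiPqiPqi   [P ::= q i i]
iiqiiqiPqiPqi => iiqiiqiPgqiPqi   [P ::= P g]
iiqiiqiPgqiPqi => iiqiiqiPggqiPqi   [P ::= P g]
iiqiiqiPggqiPqi => iiqiiqiiSPggqiPqi   [P ::= i S P]
iiqiiqiiSPggqiPqi => iiqiiqiiiPggqiPqi   [S ::= i]
iiqiiqiiiPggqiPqi => iiqiiqiiiqiiggqiPqi   [P ::= q i i]
iiqiiqiiiqiiggqiPqi => iiqiiqiiiqiiggqiqiiqi   [P ::= q i i]

S => Pqi => iSPqi => iPqiPqi => iiSPqiPqi => iiPqiPqiPqi => iiqiiqiPqiPqi => iiqiiqiPgqiPqi => iiqiiqiPggqiPqi => iiqiiqiiSPggqiPqi => iiqiiqiiiPggqiPqi => iiqiiqiiiqiiggqiPqi => iiqiiqiiiqiiggqiqiiqi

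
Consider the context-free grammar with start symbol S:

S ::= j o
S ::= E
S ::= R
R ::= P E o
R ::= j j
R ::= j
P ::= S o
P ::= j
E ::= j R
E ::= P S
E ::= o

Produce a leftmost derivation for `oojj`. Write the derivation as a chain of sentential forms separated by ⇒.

S ⇒ E ⇒ PS ⇒ SoS ⇒ EoS ⇒ ooS ⇒ ooR ⇒ oojj

S ⇒ E   [S ::= E]
E ⇒ PS   [E ::= P S]
PS ⇒ SoS   [P ::= S o]
SoS ⇒ EoS   [S ::= E]
EoS ⇒ ooS   [E ::= o]
ooS ⇒ ooR   [S ::= R]
ooR ⇒ oojj   [R ::= j j]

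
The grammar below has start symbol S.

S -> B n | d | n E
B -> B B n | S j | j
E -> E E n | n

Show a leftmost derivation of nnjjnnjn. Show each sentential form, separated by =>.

S => Bn   [S -> B n]
Bn => Sjn   [B -> S j]
Sjn => Bnjn   [S -> B n]
Bnjn => BBnnjn   [B -> B B n]
BBnnjn => SjBnnjn   [B -> S j]
SjBnnjn => nEjBnnjn   [S -> n E]
nEjBnnjn => nnjBnnjn   [E -> n]
nnjBnnjn => nnjjnnjn   [B -> j]

S => Bn => Sjn => Bnjn => BBnnjn => SjBnnjn => nEjBnnjn => nnjBnnjn => nnjjnnjn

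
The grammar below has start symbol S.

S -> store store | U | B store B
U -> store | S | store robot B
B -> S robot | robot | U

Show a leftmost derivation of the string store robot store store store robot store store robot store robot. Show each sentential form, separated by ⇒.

S ⇒ B store B ⇒ U store B ⇒ store robot B store B ⇒ store robot S robot store B ⇒ store robot B store B robot store B ⇒ store robot S robot store B robot store B ⇒ store robot B store B robot store B robot store B ⇒ store robot U store B robot store B robot store B ⇒ store robot store store B robot store B robot store B ⇒ store robot store store U robot store B robot store B ⇒ store robot store store store robot store B robot store B ⇒ store robot store store store robot store U robot store B ⇒ store robot store store store robot store store robot store B ⇒ store robot store store store robot store store robot store robot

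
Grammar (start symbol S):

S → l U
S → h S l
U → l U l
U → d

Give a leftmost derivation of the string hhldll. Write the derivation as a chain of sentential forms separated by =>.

S => hSl => hhSll => hhlUll => hhldll

S => hSl   [S → h S l]
hSl => hhSll   [S → h S l]
hhSll => hhlUll   [S → l U]
hhlUll => hhldll   [U → d]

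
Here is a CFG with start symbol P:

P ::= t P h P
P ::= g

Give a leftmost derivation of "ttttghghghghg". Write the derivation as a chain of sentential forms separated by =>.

P => tPhP   [P ::= t P h P]
tPhP => ttPhPhP   [P ::= t P h P]
ttPhPhP => tttPhPhPhP   [P ::= t P h P]
tttPhPhPhP => ttttPhPhPhPhP   [P ::= t P h P]
ttttPhPhPhPhP => ttttghPhPhPhP   [P ::= g]
ttttghPhPhPhP => ttttghghPhPhP   [P ::= g]
ttttghghPhPhP => ttttghghghPhP   [P ::= g]
ttttghghghPhP => ttttghghghghP   [P ::= g]
ttttghghghghP => ttttghghghghg   [P ::= g]

P => tPhP => ttPhPhP => tttPhPhPhP => ttttPhPhPhPhP => ttttghPhPhPhP => ttttghghPhPhP => ttttghghghPhP => ttttghghghghP => ttttghghghghg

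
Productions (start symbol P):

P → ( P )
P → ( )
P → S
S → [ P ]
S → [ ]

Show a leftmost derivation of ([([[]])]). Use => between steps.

P=>(P)=>(S)=>([P])=>([(P)])=>([(S)])=>([([P])])=>([([S])])=>([([[]])])

P => (P)   [P → ( P )]
(P) => (S)   [P → S]
(S) => ([P])   [S → [ P ]]
([P]) => ([(P)])   [P → ( P )]
([(P)]) => ([(S)])   [P → S]
([(S)]) => ([([P])])   [S → [ P ]]
([([P])]) => ([([S])])   [P → S]
([([S])]) => ([([[]])])   [S → [ ]]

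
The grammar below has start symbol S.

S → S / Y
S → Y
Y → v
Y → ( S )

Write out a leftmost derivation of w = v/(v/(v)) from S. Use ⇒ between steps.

S ⇒ S/Y ⇒ Y/Y ⇒ v/Y ⇒ v/(S) ⇒ v/(S/Y) ⇒ v/(Y/Y) ⇒ v/(v/Y) ⇒ v/(v/(S)) ⇒ v/(v/(Y)) ⇒ v/(v/(v))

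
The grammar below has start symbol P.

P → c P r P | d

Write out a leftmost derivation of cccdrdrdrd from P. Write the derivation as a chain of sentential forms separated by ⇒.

P ⇒ cPrP   [P → c P r P]
cPrP ⇒ ccPrPrP   [P → c P r P]
ccPrPrP ⇒ cccPrPrPrP   [P → c P r P]
cccPrPrPrP ⇒ cccdrPrPrP   [P → d]
cccdrPrPrP ⇒ cccdrdrPrP   [P → d]
cccdrdrPrP ⇒ cccdrdrdrP   [P → d]
cccdrdrdrP ⇒ cccdrdrdrd   [P → d]

P ⇒ cPrP ⇒ ccPrPrP ⇒ cccPrPrPrP ⇒ cccdrPrPrP ⇒ cccdrdrPrP ⇒ cccdrdrdrP ⇒ cccdrdrdrd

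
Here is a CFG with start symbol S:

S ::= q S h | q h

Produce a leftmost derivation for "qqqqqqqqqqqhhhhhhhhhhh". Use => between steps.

S => qSh => qqShh => qqqShhh => qqqqShhhh => qqqqqShhhhh => qqqqqqShhhhhh => qqqqqqqShhhhhhh => qqqqqqqqShhhhhhhh => qqqqqqqqqShhhhhhhhh => qqqqqqqqqqShhhhhhhhhh => qqqqqqqqqqqhhhhhhhhhhh

S => qSh   [S ::= q S h]
qSh => qqShh   [S ::= q S h]
qqShh => qqqShhh   [S ::= q S h]
qqqShhh => qqqqShhhh   [S ::= q S h]
qqqqShhhh => qqqqqShhhhh   [S ::= q S h]
qqqqqShhhhh => qqqqqqShhhhhh   [S ::= q S h]
qqqqqqShhhhhh => qqqqqqqShhhhhhh   [S ::= q S h]
qqqqqqqShhhhhhh => qqqqqqqqShhhhhhhh   [S ::= q S h]
qqqqqqqqShhhhhhhh => qqqqqqqqqShhhhhhhhh   [S ::= q S h]
qqqqqqqqqShhhhhhhhh => qqqqqqqqqqShhhhhhhhhh   [S ::= q S h]
qqqqqqqqqqShhhhhhhhhh => qqqqqqqqqqqhhhhhhhhhhh   [S ::= q h]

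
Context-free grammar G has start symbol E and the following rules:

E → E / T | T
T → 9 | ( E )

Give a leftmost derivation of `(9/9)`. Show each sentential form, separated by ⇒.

E ⇒ T ⇒ (E) ⇒ (E/T) ⇒ (T/T) ⇒ (9/T) ⇒ (9/9)

E ⇒ T   [E → T]
T ⇒ (E)   [T → ( E )]
(E) ⇒ (E/T)   [E → E / T]
(E/T) ⇒ (T/T)   [E → T]
(T/T) ⇒ (9/T)   [T → 9]
(9/T) ⇒ (9/9)   [T → 9]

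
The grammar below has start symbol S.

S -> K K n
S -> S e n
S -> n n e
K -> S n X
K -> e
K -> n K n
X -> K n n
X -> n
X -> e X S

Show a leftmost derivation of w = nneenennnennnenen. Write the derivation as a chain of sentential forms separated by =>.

S => Sen   [S -> S e n]
Sen => KKnen   [S -> K K n]
KKnen => SnXKnen   [K -> S n X]
SnXKnen => KKnnXKnen   [S -> K K n]
KKnnXKnen => SnXKnnXKnen   [K -> S n X]
SnXKnnXKnen => SennXKnnXKnen   [S -> S e n]
SennXKnnXKnen => SenennXKnnXKnen   [S -> S e n]
SenennXKnnXKnen => nneenennXKnnXKnen   [S -> n n e]
nneenennXKnnXKnen => nneenennnKnnXKnen   [X -> n]
nneenennnKnnXKnen => nneenennnennXKnen   [K -> e]
nneenennnennXKnen => nneenennnennnKnen   [X -> n]
nneenennnennnKnen => nneenennnennnenen   [K -> e]

S => Sen => KKnen => SnXKnen => KKnnXKnen => SnXKnnXKnen => SennXKnnXKnen => SenennXKnnXKnen => nneenennXKnnXKnen => nneenennnKnnXKnen => nneenennnennXKnen => nneenennnennnKnen => nneenennnennnenen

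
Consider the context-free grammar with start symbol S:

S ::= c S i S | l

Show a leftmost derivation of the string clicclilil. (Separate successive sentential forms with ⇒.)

S ⇒ cSiS   [S ::= c S i S]
cSiS ⇒ cliS   [S ::= l]
cliS ⇒ clicSiS   [S ::= c S i S]
clicSiS ⇒ cliccSiSiS   [S ::= c S i S]
cliccSiSiS ⇒ cliccliSiS   [S ::= l]
cliccliSiS ⇒ cliccliliS   [S ::= l]
cliccliliS ⇒ clicclilil   [S ::= l]

S ⇒ cSiS ⇒ cliS ⇒ clicSiS ⇒ cliccSiSiS ⇒ cliccliSiS ⇒ cliccliliS ⇒ clicclilil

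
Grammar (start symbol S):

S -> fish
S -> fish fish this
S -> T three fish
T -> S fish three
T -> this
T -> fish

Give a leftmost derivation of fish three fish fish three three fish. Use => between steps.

S => T three fish => S fish three three fish => T three fish fish three three fish => fish three fish fish three three fish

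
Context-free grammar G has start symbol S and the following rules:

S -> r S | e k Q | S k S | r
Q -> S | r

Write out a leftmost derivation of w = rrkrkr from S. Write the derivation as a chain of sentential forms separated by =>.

S => SkS => SkSkS => rSkSkS => rrkSkS => rrkrkS => rrkrkr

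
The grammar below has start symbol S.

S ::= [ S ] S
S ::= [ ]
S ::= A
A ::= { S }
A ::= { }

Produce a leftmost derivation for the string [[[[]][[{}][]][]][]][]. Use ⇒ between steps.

S ⇒ [S]S   [S ::= [ S ] S]
[S]S ⇒ [[S]S]S   [S ::= [ S ] S]
[[S]S]S ⇒ [[[S]S]S]S   [S ::= [ S ] S]
[[[S]S]S]S ⇒ [[[[]]S]S]S   [S ::= [ ]]
[[[[]]S]S]S ⇒ [[[[]][S]S]S]S   [S ::= [ S ] S]
[[[[]][S]S]S]S ⇒ [[[[]][[S]S]S]S]S   [S ::= [ S ] S]
[[[[]][[S]S]S]S]S ⇒ [[[[]][[A]S]S]S]S   [S ::= A]
[[[[]][[A]S]S]S]S ⇒ [[[[]][[{}]S]S]S]S   [A ::= { }]
[[[[]][[{}]S]S]S]S ⇒ [[[[]][[{}][]]S]S]S   [S ::= [ ]]
[[[[]][[{}][]]S]S]S ⇒ [[[[]][[{}][]][]]S]S   [S ::= [ ]]
[[[[]][[{}][]][]]S]S ⇒ [[[[]][[{}][]][]][]]S   [S ::= [ ]]
[[[[]][[{}][]][]][]]S ⇒ [[[[]][[{}][]][]][]][]   [S ::= [ ]]

S ⇒ [S]S ⇒ [[S]S]S ⇒ [[[S]S]S]S ⇒ [[[[]]S]S]S ⇒ [[[[]][S]S]S]S ⇒ [[[[]][[S]S]S]S]S ⇒ [[[[]][[A]S]S]S]S ⇒ [[[[]][[{}]S]S]S]S ⇒ [[[[]][[{}][]]S]S]S ⇒ [[[[]][[{}][]][]]S]S ⇒ [[[[]][[{}][]][]][]]S ⇒ [[[[]][[{}][]][]][]][]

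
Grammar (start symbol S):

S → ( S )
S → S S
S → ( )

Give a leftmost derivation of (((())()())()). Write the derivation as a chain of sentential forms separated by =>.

S => (S)   [S → ( S )]
(S) => (SS)   [S → S S]
(SS) => ((S)S)   [S → ( S )]
((S)S) => ((SS)S)   [S → S S]
((SS)S) => ((SSS)S)   [S → S S]
((SSS)S) => (((S)SS)S)   [S → ( S )]
(((S)SS)S) => (((())SS)S)   [S → ( )]
(((())SS)S) => (((())()S)S)   [S → ( )]
(((())()S)S) => (((())()())S)   [S → ( )]
(((())()())S) => (((())()())())   [S → ( )]

S => (S) => (SS) => ((S)S) => ((SS)S) => ((SSS)S) => (((S)SS)S) => (((())SS)S) => (((())()S)S) => (((())()())S) => (((())()())())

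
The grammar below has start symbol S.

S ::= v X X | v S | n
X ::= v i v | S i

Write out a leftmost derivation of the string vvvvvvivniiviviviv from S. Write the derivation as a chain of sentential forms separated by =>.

S=>vXX=>vSiX=>vvSiX=>vvvSiX=>vvvvXXiX=>vvvvSiXiX=>vvvvvXXiXiX=>vvvvvvivXiXiX=>vvvvvvivSiiXiX=>vvvvvvivniiXiX=>vvvvvvivniiviviX=>vvvvvvivniiviviviv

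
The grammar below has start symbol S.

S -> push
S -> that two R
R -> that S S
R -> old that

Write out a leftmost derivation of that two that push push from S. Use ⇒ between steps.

S ⇒ that two R   [S -> that two R]
that two R ⇒ that two that S S   [R -> that S S]
that two that S S ⇒ that two that push S   [S -> push]
that two that push S ⇒ that two that push push   [S -> push]

S ⇒ that two R ⇒ that two that S S ⇒ that two that push S ⇒ that two that push push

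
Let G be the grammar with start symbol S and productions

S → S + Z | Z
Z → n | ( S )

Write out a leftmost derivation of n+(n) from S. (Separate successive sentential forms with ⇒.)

S⇒S+Z⇒Z+Z⇒n+Z⇒n+(S)⇒n+(Z)⇒n+(n)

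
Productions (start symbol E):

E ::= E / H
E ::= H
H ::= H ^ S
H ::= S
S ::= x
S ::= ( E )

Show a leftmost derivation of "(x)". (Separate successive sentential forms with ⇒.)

E ⇒ H   [E ::= H]
H ⇒ S   [H ::= S]
S ⇒ (E)   [S ::= ( E )]
(E) ⇒ (H)   [E ::= H]
(H) ⇒ (S)   [H ::= S]
(S) ⇒ (x)   [S ::= x]

E ⇒ H ⇒ S ⇒ (E) ⇒ (H) ⇒ (S) ⇒ (x)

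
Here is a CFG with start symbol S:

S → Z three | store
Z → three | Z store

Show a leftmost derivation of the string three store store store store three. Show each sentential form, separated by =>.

S => Z three => Z store three => Z store store three => Z store store store three => Z store store store store three => three store store store store three

S => Z three   [S → Z three]
Z three => Z store three   [Z → Z store]
Z store three => Z store store three   [Z → Z store]
Z store store three => Z store store store three   [Z → Z store]
Z store store store three => Z store store store store three   [Z → Z store]
Z store store store store three => three store store store store three   [Z → three]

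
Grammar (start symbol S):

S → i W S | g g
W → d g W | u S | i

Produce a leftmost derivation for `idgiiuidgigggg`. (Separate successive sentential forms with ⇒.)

S ⇒ iWS ⇒ idgWS ⇒ idgiS ⇒ idgiiWS ⇒ idgiiuSS ⇒ idgiiuiWSS ⇒ idgiiuidgWSS ⇒ idgiiuidgiSS ⇒ idgiiuidgiggS ⇒ idgiiuidgigggg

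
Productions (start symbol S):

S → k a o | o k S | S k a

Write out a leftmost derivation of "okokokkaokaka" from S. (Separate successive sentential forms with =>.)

S => okS   [S → o k S]
okS => okokS   [S → o k S]
okokS => okokSka   [S → S k a]
okokSka => okokSkaka   [S → S k a]
okokSkaka => okokokSkaka   [S → o k S]
okokokSkaka => okokokkaokaka   [S → k a o]

S => okS => okokS => okokSka => okokSkaka => okokokSkaka => okokokkaokaka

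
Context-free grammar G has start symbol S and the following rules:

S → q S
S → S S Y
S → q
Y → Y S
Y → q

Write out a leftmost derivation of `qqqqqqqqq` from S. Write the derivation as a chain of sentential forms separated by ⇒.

S ⇒ qS ⇒ qSSY ⇒ qqSY ⇒ qqqSY ⇒ qqqSSYY ⇒ qqqqSYY ⇒ qqqqSSYYY ⇒ qqqqqSYYY ⇒ qqqqqqYYY ⇒ qqqqqqqYY ⇒ qqqqqqqqY ⇒ qqqqqqqqq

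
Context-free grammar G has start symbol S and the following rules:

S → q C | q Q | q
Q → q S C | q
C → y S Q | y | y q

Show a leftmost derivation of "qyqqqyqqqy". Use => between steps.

S => qC => qySQ => qyqQ => qyqqSC => qyqqqCC => qyqqqySQC => qyqqqyqQQC => qyqqqyqqQC => qyqqqyqqqC => qyqqqyqqqy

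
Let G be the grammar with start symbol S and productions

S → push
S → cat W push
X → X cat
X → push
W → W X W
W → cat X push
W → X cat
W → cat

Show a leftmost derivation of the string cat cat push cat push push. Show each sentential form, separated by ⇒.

S ⇒ cat W push   [S → cat W push]
cat W push ⇒ cat cat X push push   [W → cat X push]
cat cat X push push ⇒ cat cat X cat push push   [X → X cat]
cat cat X cat push push ⇒ cat cat push cat push push   [X → push]

S ⇒ cat W push ⇒ cat cat X push push ⇒ cat cat X cat push push ⇒ cat cat push cat push push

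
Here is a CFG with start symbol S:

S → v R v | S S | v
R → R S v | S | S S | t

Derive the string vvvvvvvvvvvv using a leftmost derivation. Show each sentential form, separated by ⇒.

S ⇒ vRv   [S → v R v]
vRv ⇒ vSSv   [R → S S]
vSSv ⇒ vSSSv   [S → S S]
vSSSv ⇒ vvRvSSv   [S → v R v]
vvRvSSv ⇒ vvRSvvSSv   [R → R S v]
vvRSvvSSv ⇒ vvSSvvSSv   [R → S]
vvSSvvSSv ⇒ vvSSSvvSSv   [S → S S]
vvSSSvvSSv ⇒ vvvRvSSvvSSv   [S → v R v]
vvvRvSSvvSSv ⇒ vvvSvSSvvSSv   [R → S]
vvvSvSSvvSSv ⇒ vvvvvSSvvSSv   [S → v]
vvvvvSSvvSSv ⇒ vvvvvvSvvSSv   [S → v]
vvvvvvSvvSSv ⇒ vvvvvvvvvSSv   [S → v]
vvvvvvvvvSSv ⇒ vvvvvvvvvvSv   [S → v]
vvvvvvvvvvSv ⇒ vvvvvvvvvvvv   [S → v]

S ⇒ vRv ⇒ vSSv ⇒ vSSSv ⇒ vvRvSSv ⇒ vvRSvvSSv ⇒ vvSSvvSSv ⇒ vvSSSvvSSv ⇒ vvvRvSSvvSSv ⇒ vvvSvSSvvSSv ⇒ vvvvvSSvvSSv ⇒ vvvvvvSvvSSv ⇒ vvvvvvvvvSSv ⇒ vvvvvvvvvvSv ⇒ vvvvvvvvvvvv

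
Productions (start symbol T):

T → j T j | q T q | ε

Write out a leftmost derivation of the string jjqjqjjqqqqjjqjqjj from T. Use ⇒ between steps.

T ⇒ jTj ⇒ jjTjj ⇒ jjqTqjj ⇒ jjqjTjqjj ⇒ jjqjqTqjqjj ⇒ jjqjqjTjqjqjj ⇒ jjqjqjjTjjqjqjj ⇒ jjqjqjjqTqjjqjqjj ⇒ jjqjqjjqqTqqjjqjqjj ⇒ jjqjqjjqqqqjjqjqjj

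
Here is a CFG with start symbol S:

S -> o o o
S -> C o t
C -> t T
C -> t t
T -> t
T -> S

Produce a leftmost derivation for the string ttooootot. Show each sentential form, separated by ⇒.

S ⇒ Cot   [S -> C o t]
Cot ⇒ tTot   [C -> t T]
tTot ⇒ tSot   [T -> S]
tSot ⇒ tCotot   [S -> C o t]
tCotot ⇒ ttTotot   [C -> t T]
ttTotot ⇒ ttSotot   [T -> S]
ttSotot ⇒ ttooootot   [S -> o o o]

S ⇒ Cot ⇒ tTot ⇒ tSot ⇒ tCotot ⇒ ttTotot ⇒ ttSotot ⇒ ttooootot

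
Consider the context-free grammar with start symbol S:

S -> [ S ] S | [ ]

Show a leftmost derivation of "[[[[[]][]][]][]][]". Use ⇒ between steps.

S ⇒ [S]S   [S -> [ S ] S]
[S]S ⇒ [[S]S]S   [S -> [ S ] S]
[[S]S]S ⇒ [[[S]S]S]S   [S -> [ S ] S]
[[[S]S]S]S ⇒ [[[[S]S]S]S]S   [S -> [ S ] S]
[[[[S]S]S]S]S ⇒ [[[[[]]S]S]S]S   [S -> [ ]]
[[[[[]]S]S]S]S ⇒ [[[[[]][]]S]S]S   [S -> [ ]]
[[[[[]][]]S]S]S ⇒ [[[[[]][]][]]S]S   [S -> [ ]]
[[[[[]][]][]]S]S ⇒ [[[[[]][]][]][]]S   [S -> [ ]]
[[[[[]][]][]][]]S ⇒ [[[[[]][]][]][]][]   [S -> [ ]]

S⇒[S]S⇒[[S]S]S⇒[[[S]S]S]S⇒[[[[S]S]S]S]S⇒[[[[[]]S]S]S]S⇒[[[[[]][]]S]S]S⇒[[[[[]][]][]]S]S⇒[[[[[]][]][]][]]S⇒[[[[[]][]][]][]][]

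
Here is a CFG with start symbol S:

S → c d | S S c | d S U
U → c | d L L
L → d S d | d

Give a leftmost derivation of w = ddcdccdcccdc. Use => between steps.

S => SSc   [S → S S c]
SSc => dSUSc   [S → d S U]
dSUSc => dSScUSc   [S → S S c]
dSScUSc => ddSUScUSc   [S → d S U]
ddSUScUSc => ddcdUScUSc   [S → c d]
ddcdUScUSc => ddcdcScUSc   [U → c]
ddcdcScUSc => ddcdccdcUSc   [S → c d]
ddcdccdcUSc => ddcdccdccSc   [U → c]
ddcdccdccSc => ddcdccdcccdc   [S → c d]

S => SSc => dSUSc => dSScUSc => ddSUScUSc => ddcdUScUSc => ddcdcScUSc => ddcdccdcUSc => ddcdccdccSc => ddcdccdcccdc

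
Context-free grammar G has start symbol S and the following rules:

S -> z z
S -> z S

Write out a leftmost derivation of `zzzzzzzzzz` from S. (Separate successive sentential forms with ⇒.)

S ⇒ zS   [S -> z S]
zS ⇒ zzS   [S -> z S]
zzS ⇒ zzzS   [S -> z S]
zzzS ⇒ zzzzS   [S -> z S]
zzzzS ⇒ zzzzzS   [S -> z S]
zzzzzS ⇒ zzzzzzS   [S -> z S]
zzzzzzS ⇒ zzzzzzzS   [S -> z S]
zzzzzzzS ⇒ zzzzzzzzS   [S -> z S]
zzzzzzzzS ⇒ zzzzzzzzzz   [S -> z z]

S ⇒ zS ⇒ zzS ⇒ zzzS ⇒ zzzzS ⇒ zzzzzS ⇒ zzzzzzS ⇒ zzzzzzzS ⇒ zzzzzzzzS ⇒ zzzzzzzzzz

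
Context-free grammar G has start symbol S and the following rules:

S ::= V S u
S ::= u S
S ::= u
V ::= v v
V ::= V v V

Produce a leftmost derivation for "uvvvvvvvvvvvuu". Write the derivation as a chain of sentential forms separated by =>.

S => uS   [S ::= u S]
uS => uVSu   [S ::= V S u]
uVSu => uVvVSu   [V ::= V v V]
uVvVSu => uVvVvVSu   [V ::= V v V]
uVvVvVSu => uvvvVvVSu   [V ::= v v]
uvvvVvVSu => uvvvVvVvVSu   [V ::= V v V]
uvvvVvVvVSu => uvvvvvvVvVSu   [V ::= v v]
uvvvvvvVvVSu => uvvvvvvvvvVSu   [V ::= v v]
uvvvvvvvvvVSu => uvvvvvvvvvvvSu   [V ::= v v]
uvvvvvvvvvvvSu => uvvvvvvvvvvvuu   [S ::= u]

S=>uS=>uVSu=>uVvVSu=>uVvVvVSu=>uvvvVvVSu=>uvvvVvVvVSu=>uvvvvvvVvVSu=>uvvvvvvvvvVSu=>uvvvvvvvvvvvSu=>uvvvvvvvvvvvuu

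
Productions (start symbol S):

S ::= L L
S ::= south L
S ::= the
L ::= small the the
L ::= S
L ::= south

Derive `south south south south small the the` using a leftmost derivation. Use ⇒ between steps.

S ⇒ L L ⇒ south L ⇒ south S ⇒ south south L ⇒ south south S ⇒ south south L L ⇒ south south south L ⇒ south south south S ⇒ south south south south L ⇒ south south south south small the the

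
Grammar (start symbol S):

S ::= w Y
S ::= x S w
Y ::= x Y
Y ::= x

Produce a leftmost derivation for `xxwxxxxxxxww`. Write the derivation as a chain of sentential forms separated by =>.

S => xSw => xxSww => xxwYww => xxwxYww => xxwxxYww => xxwxxxYww => xxwxxxxYww => xxwxxxxxYww => xxwxxxxxxYww => xxwxxxxxxxww

S => xSw   [S ::= x S w]
xSw => xxSww   [S ::= x S w]
xxSww => xxwYww   [S ::= w Y]
xxwYww => xxwxYww   [Y ::= x Y]
xxwxYww => xxwxxYww   [Y ::= x Y]
xxwxxYww => xxwxxxYww   [Y ::= x Y]
xxwxxxYww => xxwxxxxYww   [Y ::= x Y]
xxwxxxxYww => xxwxxxxxYww   [Y ::= x Y]
xxwxxxxxYww => xxwxxxxxxYww   [Y ::= x Y]
xxwxxxxxxYww => xxwxxxxxxxww   [Y ::= x]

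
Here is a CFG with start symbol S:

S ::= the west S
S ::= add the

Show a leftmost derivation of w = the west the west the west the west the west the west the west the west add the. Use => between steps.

S => the west S => the west the west S => the west the west the west S => the west the west the west the west S => the west the west the west the west the west S => the west the west the west the west the west the west S => the west the west the west the west the west the west the west S => the west the west the west the west the west the west the west the west S => the west the west the west the west the west the west the west the west add the

S => the west S   [S ::= the west S]
the west S => the west the west S   [S ::= the west S]
the west the west S => the west the west the west S   [S ::= the west S]
the west the west the west S => the west the west the west the west S   [S ::= the west S]
the west the west the west the west S => the west the west the west the west the west S   [S ::= the west S]
the west the west the west the west the west S => the west the west the west the west the west the west S   [S ::= the west S]
the west the west the west the west the west the west S => the west the west the west the west the west the west the west S   [S ::= the west S]
the west the west the west the west the west the west the west S => the west the west the west the west the west the west the west the west S   [S ::= the west S]
the west the west the west the west the west the west the west the west S => the west the west the west the west the west the west the west the west add the   [S ::= add the]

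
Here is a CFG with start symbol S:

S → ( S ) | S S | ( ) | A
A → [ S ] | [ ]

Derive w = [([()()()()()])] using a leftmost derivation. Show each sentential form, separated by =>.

S => A   [S → A]
A => [S]   [A → [ S ]]
[S] => [(S)]   [S → ( S )]
[(S)] => [(A)]   [S → A]
[(A)] => [([S])]   [A → [ S ]]
[([S])] => [([SS])]   [S → S S]
[([SS])] => [([SSS])]   [S → S S]
[([SSS])] => [([SSSS])]   [S → S S]
[([SSSS])] => [([()SSS])]   [S → ( )]
[([()SSS])] => [([()SSSS])]   [S → S S]
[([()SSSS])] => [([()()SSS])]   [S → ( )]
[([()()SSS])] => [([()()()SS])]   [S → ( )]
[([()()()SS])] => [([()()()()S])]   [S → ( )]
[([()()()()S])] => [([()()()()()])]   [S → ( )]

S=>A=>[S]=>[(S)]=>[(A)]=>[([S])]=>[([SS])]=>[([SSS])]=>[([SSSS])]=>[([()SSS])]=>[([()SSSS])]=>[([()()SSS])]=>[([()()()SS])]=>[([()()()()S])]=>[([()()()()()])]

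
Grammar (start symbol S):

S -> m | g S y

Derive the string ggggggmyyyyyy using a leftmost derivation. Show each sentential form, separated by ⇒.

S⇒gSy⇒ggSyy⇒gggSyyy⇒ggggSyyyy⇒gggggSyyyyy⇒ggggggSyyyyyy⇒ggggggmyyyyyy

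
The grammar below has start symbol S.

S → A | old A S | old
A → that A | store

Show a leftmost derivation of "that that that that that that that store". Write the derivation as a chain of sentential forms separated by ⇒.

S ⇒ A ⇒ that A ⇒ that that A ⇒ that that that A ⇒ that that that that A ⇒ that that that that that A ⇒ that that that that that that A ⇒ that that that that that that that A ⇒ that that that that that that that store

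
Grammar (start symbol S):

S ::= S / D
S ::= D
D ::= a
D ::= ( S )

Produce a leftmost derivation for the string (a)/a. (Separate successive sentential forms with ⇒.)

S ⇒ S/D   [S ::= S / D]
S/D ⇒ D/D   [S ::= D]
D/D ⇒ (S)/D   [D ::= ( S )]
(S)/D ⇒ (D)/D   [S ::= D]
(D)/D ⇒ (a)/D   [D ::= a]
(a)/D ⇒ (a)/a   [D ::= a]

S ⇒ S/D ⇒ D/D ⇒ (S)/D ⇒ (D)/D ⇒ (a)/D ⇒ (a)/a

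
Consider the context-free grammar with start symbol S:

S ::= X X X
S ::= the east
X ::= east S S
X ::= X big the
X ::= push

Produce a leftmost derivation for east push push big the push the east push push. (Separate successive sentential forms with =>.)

S => X X X => east S S X X => east X X X S X X => east push X X S X X => east push X big the X S X X => east push push big the X S X X => east push push big the push S X X => east push push big the push the east X X => east push push big the push the east push X => east push push big the push the east push push

S => X X X   [S ::= X X X]
X X X => east S S X X   [X ::= east S S]
east S S X X => east X X X S X X   [S ::= X X X]
east X X X S X X => east push X X S X X   [X ::= push]
east push X X S X X => east push X big the X S X X   [X ::= X big the]
east push X big the X S X X => east push push big the X S X X   [X ::= push]
east push push big the X S X X => east push push big the push S X X   [X ::= push]
east push push big the push S X X => east push push big the push the east X X   [S ::= the east]
east push push big the push the east X X => east push push big the push the east push X   [X ::= push]
east push push big the push the east push X => east push push big the push the east push push   [X ::= push]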